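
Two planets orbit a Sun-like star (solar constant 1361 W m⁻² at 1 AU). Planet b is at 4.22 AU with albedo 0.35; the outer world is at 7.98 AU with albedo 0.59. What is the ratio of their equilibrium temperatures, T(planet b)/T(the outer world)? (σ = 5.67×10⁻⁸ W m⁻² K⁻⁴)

T_eq = [S₀(1−A)/(4σd²)]^(1/4), so T ∝ (1−A)^(1/4) / √d.
T₁ = [1361×0.65/(4×5.67×10⁻⁸×4.22²)]^(1/4) = 121.65 K.
T₂ = [1361×0.41/(4×5.67×10⁻⁸×7.98²)]^(1/4) = 78.84 K.

T₁/T₂ ≈ 1.543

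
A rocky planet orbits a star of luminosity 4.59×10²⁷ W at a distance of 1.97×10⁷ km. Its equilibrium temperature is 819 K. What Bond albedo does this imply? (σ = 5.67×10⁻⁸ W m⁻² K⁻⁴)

A ≈ 0.89

d = 1.97×10⁷ km = 1.97×10¹⁰ m.
Flux: S = L/(4πd²) = 4.59×10²⁷/(4π×(1.97×10¹⁰)²) = 9.41×10⁵ W m⁻².
From T_eq⁴ = S(1−A)/(4σ): 1−A = 4σT_eq⁴/S.
1−A = 4 × 5.67×10⁻⁸ × (819)⁴ / 9.41×10⁵ = 0.108.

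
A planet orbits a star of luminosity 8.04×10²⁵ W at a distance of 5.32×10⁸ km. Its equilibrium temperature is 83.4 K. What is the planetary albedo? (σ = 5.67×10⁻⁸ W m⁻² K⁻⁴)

d = 5.32×10⁸ km = 5.32×10¹¹ m.
Flux: S = L/(4πd²) = 8.04×10²⁵/(4π×(5.32×10¹¹)²) = 22.6 W m⁻².
From T_eq⁴ = S(1−A)/(4σ): 1−A = 4σT_eq⁴/S.
1−A = 4 × 5.67×10⁻⁸ × (83.4)⁴ / 22.6 = 0.485.

A ≈ 0.51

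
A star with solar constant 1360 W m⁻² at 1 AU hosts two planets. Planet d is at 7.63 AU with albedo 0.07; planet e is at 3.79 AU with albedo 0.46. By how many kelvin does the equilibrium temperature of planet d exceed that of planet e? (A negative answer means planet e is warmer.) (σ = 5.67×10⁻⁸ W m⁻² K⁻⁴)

T_eq = [S₀(1−A)/(4σd²)]^(1/4), so T ∝ (1−A)^(1/4) / √d.
T₁ = [1360×0.93/(4×5.67×10⁻⁸×7.63²)]^(1/4) = 98.93 K.
T₂ = [1360×0.54/(4×5.67×10⁻⁸×3.79²)]^(1/4) = 122.53 K.

ΔT ≈ -23.6 K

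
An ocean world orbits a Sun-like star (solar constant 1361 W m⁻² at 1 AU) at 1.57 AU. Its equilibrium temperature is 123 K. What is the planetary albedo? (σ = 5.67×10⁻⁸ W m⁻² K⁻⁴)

A ≈ 0.91

Flux at 1.57 AU: S = 1361/1.57² = 552 W m⁻².
From T_eq⁴ = S(1−A)/(4σ): 1−A = 4σT_eq⁴/S.
1−A = 4 × 5.67×10⁻⁸ × (123)⁴ / 552 = 0.094.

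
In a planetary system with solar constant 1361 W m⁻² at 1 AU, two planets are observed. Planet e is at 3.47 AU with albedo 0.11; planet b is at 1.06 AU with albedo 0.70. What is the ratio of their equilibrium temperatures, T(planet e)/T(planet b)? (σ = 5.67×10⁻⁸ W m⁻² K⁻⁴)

T_eq = [S₀(1−A)/(4σd²)]^(1/4), so T ∝ (1−A)^(1/4) / √d.
T₁ = [1361×0.89/(4×5.67×10⁻⁸×3.47²)]^(1/4) = 145.12 K.
T₂ = [1361×0.30/(4×5.67×10⁻⁸×1.06²)]^(1/4) = 200.07 K.

T₁/T₂ ≈ 0.725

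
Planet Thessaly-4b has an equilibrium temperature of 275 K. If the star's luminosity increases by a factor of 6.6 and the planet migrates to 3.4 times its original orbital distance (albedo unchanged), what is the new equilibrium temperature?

T_eq ∝ L^(1/4) · d^(−1/2).
T′ = 275 × 6.6^(1/4) / 3.4^(1/2) = 239 K.

T_eq ≈ 239 K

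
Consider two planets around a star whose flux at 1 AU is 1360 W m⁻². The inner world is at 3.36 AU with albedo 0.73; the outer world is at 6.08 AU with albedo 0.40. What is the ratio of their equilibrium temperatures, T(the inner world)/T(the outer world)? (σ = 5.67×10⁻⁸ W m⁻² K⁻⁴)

T₁/T₂ ≈ 1.102

T_eq = [S₀(1−A)/(4σd²)]^(1/4), so T ∝ (1−A)^(1/4) / √d.
T₁ = [1360×0.27/(4×5.67×10⁻⁸×3.36²)]^(1/4) = 109.43 K.
T₂ = [1360×0.60/(4×5.67×10⁻⁸×6.08²)]^(1/4) = 99.33 K.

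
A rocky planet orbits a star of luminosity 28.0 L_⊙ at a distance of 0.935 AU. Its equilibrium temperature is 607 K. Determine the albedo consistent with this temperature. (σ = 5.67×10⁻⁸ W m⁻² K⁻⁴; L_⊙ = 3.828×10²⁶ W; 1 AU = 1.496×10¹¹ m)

d = 0.935 AU = 1.40×10¹¹ m.
L = 28.0 × 3.828×10²⁶ = 1.07×10²⁸ W.
Flux: S = L/(4πd²) = 1.07×10²⁸/(4π×(1.40×10¹¹)²) = 4.36×10⁴ W m⁻².
From T_eq⁴ = S(1−A)/(4σ): 1−A = 4σT_eq⁴/S.
1−A = 4 × 5.67×10⁻⁸ × (607)⁴ / 4.36×10⁴ = 0.706.

A ≈ 0.29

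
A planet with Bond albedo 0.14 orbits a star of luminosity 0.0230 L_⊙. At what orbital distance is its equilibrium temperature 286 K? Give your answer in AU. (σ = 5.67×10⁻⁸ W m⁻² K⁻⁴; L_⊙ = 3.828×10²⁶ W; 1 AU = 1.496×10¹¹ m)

d ≈ 0.133 AU

L = 0.0230 × 3.828×10²⁶ = 8.80×10²⁴ W.
From T_eq⁴ = L(1−A)/(16πσd²): d = √[L(1−A)/(16πσT_eq⁴)].
d = √[8.80×10²⁴ × 0.86 / (16π × 5.67×10⁻⁸ × (286)⁴)] = 1.99×10¹⁰ m = 0.133 AU.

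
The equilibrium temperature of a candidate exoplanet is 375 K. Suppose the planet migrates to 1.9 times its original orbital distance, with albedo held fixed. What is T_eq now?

T_eq ∝ L^(1/4) · d^(−1/2).
T′ = 375 / 1.9^(1/2) = 272 K.

T_eq ≈ 272 K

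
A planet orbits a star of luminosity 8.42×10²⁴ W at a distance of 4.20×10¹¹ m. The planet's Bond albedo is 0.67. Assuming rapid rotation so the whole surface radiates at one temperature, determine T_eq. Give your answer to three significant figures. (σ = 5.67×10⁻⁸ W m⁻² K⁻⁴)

Flux: S = L/(4πd²) = 8.42×10²⁴/(4π×(4.20×10¹¹)²) = 3.80 W m⁻².
Energy balance: absorbed = emitted ⇒ πR²·S(1−A) = 4πR²·σT_eq⁴, so T_eq⁴ = S(1−A)/(4σ).
T_eq = [3.80 × 0.33 / (4 × 5.67×10⁻⁸)]^(1/4) = (5.53×10⁶)^(1/4) = 48.5 K.

T_eq ≈ 48.5 K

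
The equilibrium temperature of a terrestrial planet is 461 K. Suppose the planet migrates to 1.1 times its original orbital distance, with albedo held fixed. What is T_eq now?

T_eq ∝ L^(1/4) · d^(−1/2).
T′ = 461 / 1.1^(1/2) = 440 K.

T_eq ≈ 440 K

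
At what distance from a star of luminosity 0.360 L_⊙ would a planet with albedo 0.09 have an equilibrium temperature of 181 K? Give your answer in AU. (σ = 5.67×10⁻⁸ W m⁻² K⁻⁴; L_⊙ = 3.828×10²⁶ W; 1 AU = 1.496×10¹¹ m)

L = 0.360 × 3.828×10²⁶ = 1.38×10²⁶ W.
From T_eq⁴ = L(1−A)/(16πσd²): d = √[L(1−A)/(16πσT_eq⁴)].
d = √[1.38×10²⁶ × 0.91 / (16π × 5.67×10⁻⁸ × (181)⁴)] = 2.02×10¹¹ m = 1.35 AU.

d ≈ 1.35 AU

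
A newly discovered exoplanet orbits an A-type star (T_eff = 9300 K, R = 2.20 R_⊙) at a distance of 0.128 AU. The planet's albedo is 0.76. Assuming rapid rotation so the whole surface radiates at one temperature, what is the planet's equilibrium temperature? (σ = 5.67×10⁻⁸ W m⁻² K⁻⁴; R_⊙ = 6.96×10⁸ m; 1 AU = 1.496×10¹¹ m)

T_eq ≈ 1300 K

R_⋆ = 2.20 × 6.96×10⁸ = 1.53×10⁹ m.
d = 0.128 AU = 1.91×10¹⁰ m.
L = 4πR_⋆²σT_⋆⁴ = 4π(1.53×10⁹)² × 5.67×10⁻⁸ × (9300)⁴ = 1.25×10²⁸ W.
S = L/(4πd²) = 2.71×10⁶ W m⁻².
Energy balance: absorbed = emitted ⇒ πR²·S(1−A) = 4πR²·σT_eq⁴, so T_eq⁴ = S(1−A)/(4σ).
T_eq = [2.71×10⁶ × 0.24 / (4 × 5.67×10⁻⁸)]^(1/4) = (2.87×10¹²)^(1/4) = 1300 K.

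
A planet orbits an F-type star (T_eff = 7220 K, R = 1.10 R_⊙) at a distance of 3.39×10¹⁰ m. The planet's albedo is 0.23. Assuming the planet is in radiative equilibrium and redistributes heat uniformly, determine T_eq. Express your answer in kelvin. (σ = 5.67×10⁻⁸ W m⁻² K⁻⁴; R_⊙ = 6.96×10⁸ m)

R_⋆ = 1.10 × 6.96×10⁸ = 7.66×10⁸ m.
L = 4πR_⋆²σT_⋆⁴ = 4π(7.66×10⁸)² × 5.67×10⁻⁸ × (7220)⁴ = 1.13×10²⁷ W.
S = L/(4πd²) = 7.86×10⁴ W m⁻².
Energy balance: absorbed = emitted ⇒ πR²·S(1−A) = 4πR²·σT_eq⁴, so T_eq⁴ = S(1−A)/(4σ).
T_eq = [7.86×10⁴ × 0.77 / (4 × 5.67×10⁻⁸)]^(1/4) = (2.67×10¹¹)^(1/4) = 719 K.

T_eq ≈ 719 K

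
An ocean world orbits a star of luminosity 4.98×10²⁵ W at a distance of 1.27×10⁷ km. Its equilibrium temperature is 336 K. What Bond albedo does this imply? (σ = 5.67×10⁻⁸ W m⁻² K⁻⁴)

A ≈ 0.88

d = 1.27×10⁷ km = 1.27×10¹⁰ m.
Flux: S = L/(4πd²) = 4.98×10²⁵/(4π×(1.27×10¹⁰)²) = 2.46×10⁴ W m⁻².
From T_eq⁴ = S(1−A)/(4σ): 1−A = 4σT_eq⁴/S.
1−A = 4 × 5.67×10⁻⁸ × (336)⁴ / 2.46×10⁴ = 0.118.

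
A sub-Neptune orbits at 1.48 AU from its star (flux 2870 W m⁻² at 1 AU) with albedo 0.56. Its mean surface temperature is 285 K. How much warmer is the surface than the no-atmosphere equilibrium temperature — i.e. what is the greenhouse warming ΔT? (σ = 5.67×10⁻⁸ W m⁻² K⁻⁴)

S = 2870/1.48² = 1310 W m⁻².
T_eq = [S(1−A)/(4σ)]^(1/4) = [1310×0.44/(4×5.67×10⁻⁸)]^(1/4) = 224.5 K.
ΔT = T_surf − T_eq = 285 − 224.5.

ΔT ≈ 60.5 K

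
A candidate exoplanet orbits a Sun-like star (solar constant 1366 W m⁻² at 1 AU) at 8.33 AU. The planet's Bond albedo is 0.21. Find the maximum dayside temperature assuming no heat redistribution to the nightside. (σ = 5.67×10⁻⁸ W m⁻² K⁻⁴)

T_ss ≈ 129 K

Flux at 8.33 AU: S = 1366/8.33² = 19.7 W m⁻².
With no redistribution each surface element balances locally: S(1−A) = σT⁴.
T = [19.7 × 0.79 / 5.67×10⁻⁸]^(1/4) = (2.74×10⁸)^(1/4) = 129 K.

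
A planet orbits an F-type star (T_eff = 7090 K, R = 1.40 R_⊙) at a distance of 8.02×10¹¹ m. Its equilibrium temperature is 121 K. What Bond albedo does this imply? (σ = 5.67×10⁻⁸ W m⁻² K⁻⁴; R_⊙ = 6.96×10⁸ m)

A ≈ 0.77

R_⋆ = 1.40 × 6.96×10⁸ = 9.74×10⁸ m.
L = 4πR_⋆²σT_⋆⁴ = 4π(9.74×10⁸)² × 5.67×10⁻⁸ × (7090)⁴ = 1.71×10²⁷ W.
S = L/(4πd²) = 211 W m⁻².
From T_eq⁴ = S(1−A)/(4σ): 1−A = 4σT_eq⁴/S.
1−A = 4 × 5.67×10⁻⁸ × (121)⁴ / 211 = 0.230.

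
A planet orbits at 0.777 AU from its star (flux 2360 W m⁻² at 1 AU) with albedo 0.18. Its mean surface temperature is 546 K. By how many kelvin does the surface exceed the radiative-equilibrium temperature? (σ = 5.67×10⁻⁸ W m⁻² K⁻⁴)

S = 2360/0.777² = 3909 W m⁻².
T_eq = [S(1−A)/(4σ)]^(1/4) = [3909×0.82/(4×5.67×10⁻⁸)]^(1/4) = 344.8 K.
ΔT = T_surf − T_eq = 546 − 344.8.

ΔT ≈ 201.2 K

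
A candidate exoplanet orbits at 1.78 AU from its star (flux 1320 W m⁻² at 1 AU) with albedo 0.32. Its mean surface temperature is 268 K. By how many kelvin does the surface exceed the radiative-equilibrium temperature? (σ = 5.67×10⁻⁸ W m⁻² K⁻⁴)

S = 1320/1.78² = 416.6 W m⁻².
T_eq = [S(1−A)/(4σ)]^(1/4) = [416.6×0.68/(4×5.67×10⁻⁸)]^(1/4) = 188.0 K.
ΔT = T_surf − T_eq = 268 − 188.0.

ΔT ≈ 80.0 K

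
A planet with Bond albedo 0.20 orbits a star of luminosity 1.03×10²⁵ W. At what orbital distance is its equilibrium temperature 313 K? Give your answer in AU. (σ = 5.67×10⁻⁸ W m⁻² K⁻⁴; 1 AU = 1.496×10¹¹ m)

From T_eq⁴ = L(1−A)/(16πσd²): d = √[L(1−A)/(16πσT_eq⁴)].
d = √[1.03×10²⁵ × 0.80 / (16π × 5.67×10⁻⁸ × (313)⁴)] = 1.74×10¹⁰ m = 0.116 AU.

d ≈ 0.116 AU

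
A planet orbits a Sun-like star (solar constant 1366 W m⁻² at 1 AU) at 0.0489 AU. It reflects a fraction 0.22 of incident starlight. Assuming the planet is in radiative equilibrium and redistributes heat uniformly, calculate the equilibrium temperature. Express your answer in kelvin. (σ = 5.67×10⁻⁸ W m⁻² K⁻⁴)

T_eq ≈ 1180 K

Flux at 0.0489 AU: S = 1366/0.0489² = 5.71×10⁵ W m⁻².
Energy balance: absorbed = emitted ⇒ πR²·S(1−A) = 4πR²·σT_eq⁴, so T_eq⁴ = S(1−A)/(4σ).
T_eq = [5.71×10⁵ × 0.78 / (4 × 5.67×10⁻⁸)]^(1/4) = (1.96×10¹²)^(1/4) = 1180 K.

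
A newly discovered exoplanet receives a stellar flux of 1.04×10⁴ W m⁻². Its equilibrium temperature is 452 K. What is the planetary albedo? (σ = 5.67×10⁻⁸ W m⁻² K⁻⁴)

From T_eq⁴ = S(1−A)/(4σ): 1−A = 4σT_eq⁴/S.
1−A = 4 × 5.67×10⁻⁸ × (452)⁴ / 1.04×10⁴ = 0.910.

A ≈ 0.09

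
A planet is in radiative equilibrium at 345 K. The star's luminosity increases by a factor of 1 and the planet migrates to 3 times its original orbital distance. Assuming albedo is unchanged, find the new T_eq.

T_eq ∝ L^(1/4) · d^(−1/2).
T′ = 345 × 1^(1/4) / 3^(1/2) = 199 K.

T_eq ≈ 199 K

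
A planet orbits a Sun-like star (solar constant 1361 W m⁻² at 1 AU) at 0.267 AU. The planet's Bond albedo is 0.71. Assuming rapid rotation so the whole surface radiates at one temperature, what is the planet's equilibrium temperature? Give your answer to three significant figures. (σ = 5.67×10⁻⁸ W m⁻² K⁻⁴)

Flux at 0.267 AU: S = 1361/0.267² = 1.91×10⁴ W m⁻².
Energy balance: absorbed = emitted ⇒ πR²·S(1−A) = 4πR²·σT_eq⁴, so T_eq⁴ = S(1−A)/(4σ).
T_eq = [1.91×10⁴ × 0.29 / (4 × 5.67×10⁻⁸)]^(1/4) = (2.44×10¹⁰)^(1/4) = 395 K.

T_eq ≈ 395 K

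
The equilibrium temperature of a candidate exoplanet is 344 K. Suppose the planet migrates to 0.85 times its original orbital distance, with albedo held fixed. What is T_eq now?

T_eq ∝ L^(1/4) · d^(−1/2).
T′ = 344 / 0.85^(1/2) = 373 K.

T_eq ≈ 373 K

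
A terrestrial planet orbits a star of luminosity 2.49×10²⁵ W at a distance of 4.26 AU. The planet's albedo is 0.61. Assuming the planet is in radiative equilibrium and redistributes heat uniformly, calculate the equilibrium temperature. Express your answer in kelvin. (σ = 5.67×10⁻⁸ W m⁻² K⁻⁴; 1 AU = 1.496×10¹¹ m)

d = 4.26 AU = 6.37×10¹¹ m.
Flux: S = L/(4πd²) = 2.49×10²⁵/(4π×(6.37×10¹¹)²) = 4.88 W m⁻².
Energy balance: absorbed = emitted ⇒ πR²·S(1−A) = 4πR²·σT_eq⁴, so T_eq⁴ = S(1−A)/(4σ).
T_eq = [4.88 × 0.39 / (4 × 5.67×10⁻⁸)]^(1/4) = (8.39×10⁶)^(1/4) = 53.8 K.

T_eq ≈ 53.8 K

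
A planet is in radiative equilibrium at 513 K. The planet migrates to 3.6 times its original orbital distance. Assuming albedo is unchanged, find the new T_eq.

T_eq ∝ L^(1/4) · d^(−1/2).
T′ = 513 / 3.6^(1/2) = 270 K.

T_eq ≈ 270 K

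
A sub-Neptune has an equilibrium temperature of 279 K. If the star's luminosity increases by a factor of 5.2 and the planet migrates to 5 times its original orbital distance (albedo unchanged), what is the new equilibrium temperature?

T_eq ≈ 188 K

T_eq ∝ L^(1/4) · d^(−1/2).
T′ = 279 × 5.2^(1/4) / 5^(1/2) = 188 K.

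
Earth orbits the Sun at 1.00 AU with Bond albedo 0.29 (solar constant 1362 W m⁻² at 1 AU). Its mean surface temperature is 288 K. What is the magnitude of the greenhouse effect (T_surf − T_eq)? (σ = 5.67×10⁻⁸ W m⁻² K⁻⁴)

ΔT ≈ 32.5 K

S = 1362/1.00² = 1362 W m⁻².
T_eq = [S(1−A)/(4σ)]^(1/4) = [1362×0.71/(4×5.67×10⁻⁸)]^(1/4) = 255.5 K.
ΔT = T_surf − T_eq = 288 − 255.5.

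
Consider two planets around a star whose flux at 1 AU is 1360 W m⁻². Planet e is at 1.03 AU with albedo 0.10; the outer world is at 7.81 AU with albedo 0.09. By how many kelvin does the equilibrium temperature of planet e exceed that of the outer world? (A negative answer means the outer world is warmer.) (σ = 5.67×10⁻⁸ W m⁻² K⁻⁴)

ΔT ≈ 169.8 K

T_eq = [S₀(1−A)/(4σd²)]^(1/4), so T ∝ (1−A)^(1/4) / √d.
T₁ = [1360×0.90/(4×5.67×10⁻⁸×1.03²)]^(1/4) = 267.06 K.
T₂ = [1360×0.91/(4×5.67×10⁻⁸×7.81²)]^(1/4) = 97.25 K.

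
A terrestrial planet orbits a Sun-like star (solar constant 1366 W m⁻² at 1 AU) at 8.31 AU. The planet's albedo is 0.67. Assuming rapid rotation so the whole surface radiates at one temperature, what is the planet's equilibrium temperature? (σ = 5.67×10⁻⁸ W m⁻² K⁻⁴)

T_eq ≈ 73.2 K

Flux at 8.31 AU: S = 1366/8.31² = 19.8 W m⁻².
Energy balance: absorbed = emitted ⇒ πR²·S(1−A) = 4πR²·σT_eq⁴, so T_eq⁴ = S(1−A)/(4σ).
T_eq = [19.8 × 0.33 / (4 × 5.67×10⁻⁸)]^(1/4) = (2.88×10⁷)^(1/4) = 73.2 K.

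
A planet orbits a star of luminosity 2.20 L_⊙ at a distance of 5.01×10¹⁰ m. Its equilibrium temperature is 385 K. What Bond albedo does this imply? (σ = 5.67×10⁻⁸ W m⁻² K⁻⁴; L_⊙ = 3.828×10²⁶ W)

A ≈ 0.81

L = 2.20 × 3.828×10²⁶ = 8.42×10²⁶ W.
Flux: S = L/(4πd²) = 8.42×10²⁶/(4π×(5.01×10¹⁰)²) = 2.67×10⁴ W m⁻².
From T_eq⁴ = S(1−A)/(4σ): 1−A = 4σT_eq⁴/S.
1−A = 4 × 5.67×10⁻⁸ × (385)⁴ / 2.67×10⁴ = 0.187.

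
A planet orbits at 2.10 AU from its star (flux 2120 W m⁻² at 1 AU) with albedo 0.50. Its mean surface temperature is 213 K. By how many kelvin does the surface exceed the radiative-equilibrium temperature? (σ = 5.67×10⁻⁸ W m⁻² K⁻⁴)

ΔT ≈ 32.6 K

S = 2120/2.10² = 480.7 W m⁻².
T_eq = [S(1−A)/(4σ)]^(1/4) = [480.7×0.50/(4×5.67×10⁻⁸)]^(1/4) = 180.4 K.
ΔT = T_surf − T_eq = 213 − 180.4.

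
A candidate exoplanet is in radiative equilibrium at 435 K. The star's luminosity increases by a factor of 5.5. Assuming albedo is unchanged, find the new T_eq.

T_eq ∝ L^(1/4) · d^(−1/2).
T′ = 435 × 5.5^(1/4) = 666 K.

T_eq ≈ 666 K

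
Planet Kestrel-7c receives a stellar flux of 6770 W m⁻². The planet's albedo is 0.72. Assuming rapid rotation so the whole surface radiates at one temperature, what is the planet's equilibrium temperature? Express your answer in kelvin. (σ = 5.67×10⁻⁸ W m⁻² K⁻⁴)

Energy balance: absorbed = emitted ⇒ πR²·S(1−A) = 4πR²·σT_eq⁴, so T_eq⁴ = S(1−A)/(4σ).
T_eq = [6770 × 0.28 / (4 × 5.67×10⁻⁸)]^(1/4) = (8.36×10⁹)^(1/4) = 302 K.

T_eq ≈ 302 K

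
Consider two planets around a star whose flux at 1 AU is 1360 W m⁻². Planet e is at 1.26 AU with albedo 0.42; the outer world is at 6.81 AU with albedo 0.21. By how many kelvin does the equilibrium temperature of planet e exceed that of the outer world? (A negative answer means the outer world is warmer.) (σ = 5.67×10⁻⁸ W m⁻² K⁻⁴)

T_eq = [S₀(1−A)/(4σd²)]^(1/4), so T ∝ (1−A)^(1/4) / √d.
T₁ = [1360×0.58/(4×5.67×10⁻⁸×1.26²)]^(1/4) = 216.34 K.
T₂ = [1360×0.79/(4×5.67×10⁻⁸×6.81²)]^(1/4) = 100.53 K.

ΔT ≈ 115.8 K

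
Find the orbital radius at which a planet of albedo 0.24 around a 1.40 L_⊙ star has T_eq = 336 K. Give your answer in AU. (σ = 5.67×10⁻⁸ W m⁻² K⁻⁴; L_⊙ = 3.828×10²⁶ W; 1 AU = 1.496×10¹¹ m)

d ≈ 0.708 AU

L = 1.40 × 3.828×10²⁶ = 5.36×10²⁶ W.
From T_eq⁴ = L(1−A)/(16πσd²): d = √[L(1−A)/(16πσT_eq⁴)].
d = √[5.36×10²⁶ × 0.76 / (16π × 5.67×10⁻⁸ × (336)⁴)] = 1.06×10¹¹ m = 0.708 AU.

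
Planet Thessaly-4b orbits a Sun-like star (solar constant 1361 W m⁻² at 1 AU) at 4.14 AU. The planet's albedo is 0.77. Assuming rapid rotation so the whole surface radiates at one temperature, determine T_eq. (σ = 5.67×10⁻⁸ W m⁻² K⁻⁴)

Flux at 4.14 AU: S = 1361/4.14² = 79.4 W m⁻².
Energy balance: absorbed = emitted ⇒ πR²·S(1−A) = 4πR²·σT_eq⁴, so T_eq⁴ = S(1−A)/(4σ).
T_eq = [79.4 × 0.23 / (4 × 5.67×10⁻⁸)]^(1/4) = (8.05×10⁷)^(1/4) = 94.7 K.

T_eq ≈ 94.7 K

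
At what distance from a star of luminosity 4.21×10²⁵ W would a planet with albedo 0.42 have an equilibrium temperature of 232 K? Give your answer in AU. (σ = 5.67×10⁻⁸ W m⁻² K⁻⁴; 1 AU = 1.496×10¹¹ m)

d ≈ 0.364 AU

From T_eq⁴ = L(1−A)/(16πσd²): d = √[L(1−A)/(16πσT_eq⁴)].
d = √[4.21×10²⁵ × 0.58 / (16π × 5.67×10⁻⁸ × (232)⁴)] = 5.44×10¹⁰ m = 0.364 AU.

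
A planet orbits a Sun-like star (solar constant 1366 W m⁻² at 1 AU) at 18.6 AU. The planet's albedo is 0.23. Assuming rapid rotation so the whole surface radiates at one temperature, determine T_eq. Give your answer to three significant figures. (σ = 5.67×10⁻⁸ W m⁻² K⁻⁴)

T_eq ≈ 60.5 K

Flux at 18.6 AU: S = 1366/18.6² = 3.95 W m⁻².
Energy balance: absorbed = emitted ⇒ πR²·S(1−A) = 4πR²·σT_eq⁴, so T_eq⁴ = S(1−A)/(4σ).
T_eq = [3.95 × 0.77 / (4 × 5.67×10⁻⁸)]^(1/4) = (1.34×10⁷)^(1/4) = 60.5 K.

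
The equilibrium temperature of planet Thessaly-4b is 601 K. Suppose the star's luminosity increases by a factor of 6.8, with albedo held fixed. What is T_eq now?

T_eq ≈ 971 K

T_eq ∝ L^(1/4) · d^(−1/2).
T′ = 601 × 6.8^(1/4) = 971 K.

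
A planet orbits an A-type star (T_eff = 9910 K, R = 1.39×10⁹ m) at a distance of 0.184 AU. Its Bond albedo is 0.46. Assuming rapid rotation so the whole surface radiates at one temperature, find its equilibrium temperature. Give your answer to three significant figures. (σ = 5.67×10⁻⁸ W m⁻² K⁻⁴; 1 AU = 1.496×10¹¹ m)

T_eq ≈ 1350 K

d = 0.184 AU = 2.75×10¹⁰ m.
L = 4πR_⋆²σT_⋆⁴ = 4π(1.39×10⁹)² × 5.67×10⁻⁸ × (9910)⁴ = 1.33×10²⁸ W.
S = L/(4πd²) = 1.39×10⁶ W m⁻².
Energy balance: absorbed = emitted ⇒ πR²·S(1−A) = 4πR²·σT_eq⁴, so T_eq⁴ = S(1−A)/(4σ).
T_eq = [1.39×10⁶ × 0.54 / (4 × 5.67×10⁻⁸)]^(1/4) = (3.32×10¹²)^(1/4) = 1350 K.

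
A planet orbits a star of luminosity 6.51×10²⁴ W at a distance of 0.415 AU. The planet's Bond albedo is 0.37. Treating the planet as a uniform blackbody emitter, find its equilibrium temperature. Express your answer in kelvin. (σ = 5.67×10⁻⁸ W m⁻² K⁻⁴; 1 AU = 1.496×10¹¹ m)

T_eq ≈ 139 K

d = 0.415 AU = 6.21×10¹⁰ m.
Flux: S = L/(4πd²) = 6.51×10²⁴/(4π×(6.21×10¹⁰)²) = 134 W m⁻².
Energy balance: absorbed = emitted ⇒ πR²·S(1−A) = 4πR²·σT_eq⁴, so T_eq⁴ = S(1−A)/(4σ).
T_eq = [134 × 0.63 / (4 × 5.67×10⁻⁸)]^(1/4) = (3.73×10⁸)^(1/4) = 139 K.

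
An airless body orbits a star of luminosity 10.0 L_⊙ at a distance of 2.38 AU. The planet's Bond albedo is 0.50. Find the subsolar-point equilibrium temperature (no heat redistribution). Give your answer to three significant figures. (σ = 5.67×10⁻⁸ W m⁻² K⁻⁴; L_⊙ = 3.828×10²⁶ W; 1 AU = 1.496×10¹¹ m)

T_ss ≈ 382 K

d = 2.38 AU = 3.56×10¹¹ m.
L = 10.0 × 3.828×10²⁶ = 3.83×10²⁷ W.
Flux: S = L/(4πd²) = 3.83×10²⁷/(4π×(3.56×10¹¹)²) = 2400 W m⁻².
At the subsolar point the surface absorbs S(1−A) and emits σT⁴ per unit area — no factor of 4, since only the local patch is in balance.
T = [2400 × 0.50 / 5.67×10⁻⁸]^(1/4) = (2.12×10¹⁰)^(1/4) = 382 K.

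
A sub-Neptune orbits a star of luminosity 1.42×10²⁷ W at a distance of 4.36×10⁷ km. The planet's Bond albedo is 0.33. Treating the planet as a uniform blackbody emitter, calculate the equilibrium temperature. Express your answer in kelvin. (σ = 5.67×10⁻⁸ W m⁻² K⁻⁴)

T_eq ≈ 647 K

d = 4.36×10⁷ km = 4.36×10¹⁰ m.
Flux: S = L/(4πd²) = 1.42×10²⁷/(4π×(4.36×10¹⁰)²) = 5.94×10⁴ W m⁻².
Energy balance: absorbed = emitted ⇒ πR²·S(1−A) = 4πR²·σT_eq⁴, so T_eq⁴ = S(1−A)/(4σ).
T_eq = [5.94×10⁴ × 0.67 / (4 × 5.67×10⁻⁸)]^(1/4) = (1.76×10¹¹)^(1/4) = 647 K.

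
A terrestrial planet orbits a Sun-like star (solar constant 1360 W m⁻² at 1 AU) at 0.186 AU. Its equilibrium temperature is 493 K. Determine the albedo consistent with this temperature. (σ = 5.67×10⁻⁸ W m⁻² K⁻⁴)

Flux at 0.186 AU: S = 1360/0.186² = 3.93×10⁴ W m⁻².
From T_eq⁴ = S(1−A)/(4σ): 1−A = 4σT_eq⁴/S.
1−A = 4 × 5.67×10⁻⁸ × (493)⁴ / 3.93×10⁴ = 0.341.

A ≈ 0.66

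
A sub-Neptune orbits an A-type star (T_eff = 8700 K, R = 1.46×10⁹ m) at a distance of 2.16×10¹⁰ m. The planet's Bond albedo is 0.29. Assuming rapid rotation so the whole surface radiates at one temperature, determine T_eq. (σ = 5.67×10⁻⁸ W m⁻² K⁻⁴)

T_eq ≈ 1470 K

L = 4πR_⋆²σT_⋆⁴ = 4π(1.46×10⁹)² × 5.67×10⁻⁸ × (8700)⁴ = 8.70×10²⁷ W.
S = L/(4πd²) = 1.48×10⁶ W m⁻².
Energy balance: absorbed = emitted ⇒ πR²·S(1−A) = 4πR²·σT_eq⁴, so T_eq⁴ = S(1−A)/(4σ).
T_eq = [1.48×10⁶ × 0.71 / (4 × 5.67×10⁻⁸)]^(1/4) = (4.65×10¹²)^(1/4) = 1470 K.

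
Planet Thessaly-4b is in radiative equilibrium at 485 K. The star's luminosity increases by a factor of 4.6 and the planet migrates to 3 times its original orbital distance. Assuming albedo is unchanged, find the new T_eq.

T_eq ∝ L^(1/4) · d^(−1/2).
T′ = 485 × 4.6^(1/4) / 3^(1/2) = 410 K.

T_eq ≈ 410 K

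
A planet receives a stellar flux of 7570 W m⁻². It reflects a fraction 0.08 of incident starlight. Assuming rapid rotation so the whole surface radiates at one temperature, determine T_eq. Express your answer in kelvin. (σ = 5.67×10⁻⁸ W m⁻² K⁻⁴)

Energy balance: absorbed = emitted ⇒ πR²·S(1−A) = 4πR²·σT_eq⁴, so T_eq⁴ = S(1−A)/(4σ).
T_eq = [7570 × 0.92 / (4 × 5.67×10⁻⁸)]^(1/4) = (3.07×10¹⁰)^(1/4) = 419 K.

T_eq ≈ 419 K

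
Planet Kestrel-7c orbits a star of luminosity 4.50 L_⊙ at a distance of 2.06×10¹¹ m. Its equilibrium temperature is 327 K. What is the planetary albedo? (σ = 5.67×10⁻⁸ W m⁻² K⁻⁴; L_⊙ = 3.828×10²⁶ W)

A ≈ 0.20

L = 4.50 × 3.828×10²⁶ = 1.72×10²⁷ W.
Flux: S = L/(4πd²) = 1.72×10²⁷/(4π×(2.06×10¹¹)²) = 3230 W m⁻².
From T_eq⁴ = S(1−A)/(4σ): 1−A = 4σT_eq⁴/S.
1−A = 4 × 5.67×10⁻⁸ × (327)⁴ / 3230 = 0.803.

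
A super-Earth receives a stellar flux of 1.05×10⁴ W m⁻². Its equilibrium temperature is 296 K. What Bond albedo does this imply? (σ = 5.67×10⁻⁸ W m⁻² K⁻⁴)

From T_eq⁴ = S(1−A)/(4σ): 1−A = 4σT_eq⁴/S.
1−A = 4 × 5.67×10⁻⁸ × (296)⁴ / 1.05×10⁴ = 0.166.

A ≈ 0.83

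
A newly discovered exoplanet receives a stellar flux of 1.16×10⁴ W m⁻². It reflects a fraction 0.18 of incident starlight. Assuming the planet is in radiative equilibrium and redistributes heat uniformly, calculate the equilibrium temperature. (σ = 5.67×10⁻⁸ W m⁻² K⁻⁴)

Energy balance: absorbed = emitted ⇒ πR²·S(1−A) = 4πR²·σT_eq⁴, so T_eq⁴ = S(1−A)/(4σ).
T_eq = [1.16×10⁴ × 0.82 / (4 × 5.67×10⁻⁸)]^(1/4) = (4.19×10¹⁰)^(1/4) = 453 K.

T_eq ≈ 453 K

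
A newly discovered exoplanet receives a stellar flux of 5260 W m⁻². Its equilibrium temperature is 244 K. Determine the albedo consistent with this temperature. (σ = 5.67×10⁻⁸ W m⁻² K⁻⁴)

A ≈ 0.85

From T_eq⁴ = S(1−A)/(4σ): 1−A = 4σT_eq⁴/S.
1−A = 4 × 5.67×10⁻⁸ × (244)⁴ / 5260 = 0.153.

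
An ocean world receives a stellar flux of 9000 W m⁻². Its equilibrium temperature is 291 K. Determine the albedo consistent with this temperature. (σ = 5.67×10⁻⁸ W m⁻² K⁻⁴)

From T_eq⁴ = S(1−A)/(4σ): 1−A = 4σT_eq⁴/S.
1−A = 4 × 5.67×10⁻⁸ × (291)⁴ / 9000 = 0.181.

A ≈ 0.82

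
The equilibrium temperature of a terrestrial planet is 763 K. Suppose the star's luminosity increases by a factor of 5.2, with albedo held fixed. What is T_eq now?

T_eq ∝ L^(1/4) · d^(−1/2).
T′ = 763 × 5.2^(1/4) = 1150 K.

T_eq ≈ 1150 K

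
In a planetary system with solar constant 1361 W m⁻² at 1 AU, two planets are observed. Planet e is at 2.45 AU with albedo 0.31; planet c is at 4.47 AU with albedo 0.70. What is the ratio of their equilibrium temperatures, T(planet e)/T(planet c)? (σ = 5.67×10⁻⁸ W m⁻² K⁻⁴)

T₁/T₂ ≈ 1.663

T_eq = [S₀(1−A)/(4σd²)]^(1/4), so T ∝ (1−A)^(1/4) / √d.
T₁ = [1361×0.69/(4×5.67×10⁻⁸×2.45²)]^(1/4) = 162.06 K.
T₂ = [1361×0.30/(4×5.67×10⁻⁸×4.47²)]^(1/4) = 97.43 K.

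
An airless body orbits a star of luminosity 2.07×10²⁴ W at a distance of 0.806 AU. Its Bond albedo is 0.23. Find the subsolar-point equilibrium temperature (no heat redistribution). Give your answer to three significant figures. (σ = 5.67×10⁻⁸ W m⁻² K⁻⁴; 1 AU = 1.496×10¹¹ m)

T_ss ≈ 111 K

d = 0.806 AU = 1.21×10¹¹ m.
Flux: S = L/(4πd²) = 2.07×10²⁴/(4π×(1.21×10¹¹)²) = 11.3 W m⁻².
At the subsolar point the surface absorbs S(1−A) and emits σT⁴ per unit area — no factor of 4, since only the local patch is in balance.
T = [11.3 × 0.77 / 5.67×10⁻⁸]^(1/4) = (1.54×10⁸)^(1/4) = 111 K.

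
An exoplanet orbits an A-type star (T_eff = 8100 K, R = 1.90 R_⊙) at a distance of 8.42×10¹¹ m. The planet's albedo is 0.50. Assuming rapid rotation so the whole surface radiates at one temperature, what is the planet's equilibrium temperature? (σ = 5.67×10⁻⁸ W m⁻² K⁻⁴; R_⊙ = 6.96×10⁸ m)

R_⋆ = 1.90 × 6.96×10⁸ = 1.32×10⁹ m.
L = 4πR_⋆²σT_⋆⁴ = 4π(1.32×10⁹)² × 5.67×10⁻⁸ × (8100)⁴ = 5.36×10²⁷ W.
S = L/(4πd²) = 602 W m⁻².
Energy balance: absorbed = emitted ⇒ πR²·S(1−A) = 4πR²·σT_eq⁴, so T_eq⁴ = S(1−A)/(4σ).
T_eq = [602 × 0.50 / (4 × 5.67×10⁻⁸)]^(1/4) = (1.33×10⁹)^(1/4) = 191 K.

T_eq ≈ 191 K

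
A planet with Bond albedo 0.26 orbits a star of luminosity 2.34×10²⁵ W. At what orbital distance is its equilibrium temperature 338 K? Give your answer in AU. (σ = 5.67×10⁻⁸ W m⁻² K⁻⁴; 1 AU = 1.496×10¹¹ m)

From T_eq⁴ = L(1−A)/(16πσd²): d = √[L(1−A)/(16πσT_eq⁴)].
d = √[2.34×10²⁵ × 0.74 / (16π × 5.67×10⁻⁸ × (338)⁴)] = 2.16×10¹⁰ m = 0.144 AU.

d ≈ 0.144 AU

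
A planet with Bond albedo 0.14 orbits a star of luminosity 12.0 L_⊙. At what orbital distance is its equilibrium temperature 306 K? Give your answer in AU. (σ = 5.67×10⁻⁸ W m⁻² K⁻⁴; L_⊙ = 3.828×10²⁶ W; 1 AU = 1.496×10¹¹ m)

d ≈ 2.66 AU

L = 12.0 × 3.828×10²⁶ = 4.59×10²⁷ W.
From T_eq⁴ = L(1−A)/(16πσd²): d = √[L(1−A)/(16πσT_eq⁴)].
d = √[4.59×10²⁷ × 0.86 / (16π × 5.67×10⁻⁸ × (306)⁴)] = 3.98×10¹¹ m = 2.66 AU.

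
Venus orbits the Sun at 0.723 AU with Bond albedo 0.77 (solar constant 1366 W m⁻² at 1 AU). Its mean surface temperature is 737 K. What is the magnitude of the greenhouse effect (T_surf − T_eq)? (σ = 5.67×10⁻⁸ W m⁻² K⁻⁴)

ΔT ≈ 510.1 K

S = 1366/0.723² = 2613 W m⁻².
T_eq = [S(1−A)/(4σ)]^(1/4) = [2613×0.23/(4×5.67×10⁻⁸)]^(1/4) = 226.9 K.
ΔT = T_surf − T_eq = 737 − 226.9.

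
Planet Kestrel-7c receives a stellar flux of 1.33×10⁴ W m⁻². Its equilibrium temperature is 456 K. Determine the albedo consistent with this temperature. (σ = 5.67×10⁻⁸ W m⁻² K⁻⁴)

A ≈ 0.26

From T_eq⁴ = S(1−A)/(4σ): 1−A = 4σT_eq⁴/S.
1−A = 4 × 5.67×10⁻⁸ × (456)⁴ / 1.33×10⁴ = 0.737.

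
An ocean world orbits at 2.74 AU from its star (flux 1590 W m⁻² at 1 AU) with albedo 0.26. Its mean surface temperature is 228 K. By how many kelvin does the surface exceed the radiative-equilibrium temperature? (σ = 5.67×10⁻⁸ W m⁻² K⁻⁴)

ΔT ≈ 65.9 K

S = 1590/2.74² = 211.8 W m⁻².
T_eq = [S(1−A)/(4σ)]^(1/4) = [211.8×0.74/(4×5.67×10⁻⁸)]^(1/4) = 162.1 K.
ΔT = T_surf − T_eq = 228 − 162.1.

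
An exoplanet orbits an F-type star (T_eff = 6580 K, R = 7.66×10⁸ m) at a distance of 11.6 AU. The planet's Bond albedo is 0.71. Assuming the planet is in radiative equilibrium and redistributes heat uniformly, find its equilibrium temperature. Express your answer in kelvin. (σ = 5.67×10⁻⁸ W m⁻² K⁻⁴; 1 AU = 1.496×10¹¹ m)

d = 11.6 AU = 1.74×10¹² m.
L = 4πR_⋆²σT_⋆⁴ = 4π(7.66×10⁸)² × 5.67×10⁻⁸ × (6580)⁴ = 7.84×10²⁶ W.
S = L/(4πd²) = 20.7 W m⁻².
Energy balance: absorbed = emitted ⇒ πR²·S(1−A) = 4πR²·σT_eq⁴, so T_eq⁴ = S(1−A)/(4σ).
T_eq = [20.7 × 0.29 / (4 × 5.67×10⁻⁸)]^(1/4) = (2.65×10⁷)^(1/4) = 71.7 K.

T_eq ≈ 71.7 K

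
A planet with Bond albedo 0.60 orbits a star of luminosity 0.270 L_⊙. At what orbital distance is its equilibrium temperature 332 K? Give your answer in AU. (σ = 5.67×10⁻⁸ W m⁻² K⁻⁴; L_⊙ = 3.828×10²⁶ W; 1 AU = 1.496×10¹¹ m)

L = 0.270 × 3.828×10²⁶ = 1.03×10²⁶ W.
From T_eq⁴ = L(1−A)/(16πσd²): d = √[L(1−A)/(16πσT_eq⁴)].
d = √[1.03×10²⁶ × 0.40 / (16π × 5.67×10⁻⁸ × (332)⁴)] = 3.46×10¹⁰ m = 0.231 AU.

d ≈ 0.231 AU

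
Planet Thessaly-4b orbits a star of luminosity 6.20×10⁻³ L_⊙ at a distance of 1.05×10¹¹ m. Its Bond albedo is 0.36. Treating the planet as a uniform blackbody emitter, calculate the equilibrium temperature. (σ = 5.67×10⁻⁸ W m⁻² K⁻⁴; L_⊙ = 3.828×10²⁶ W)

T_eq ≈ 83.4 K

L = 6.20×10⁻³ × 3.828×10²⁶ = 2.37×10²⁴ W.
Flux: S = L/(4πd²) = 2.37×10²⁴/(4π×(1.05×10¹¹)²) = 17.1 W m⁻².
Energy balance: absorbed = emitted ⇒ πR²·S(1−A) = 4πR²·σT_eq⁴, so T_eq⁴ = S(1−A)/(4σ).
T_eq = [17.1 × 0.64 / (4 × 5.67×10⁻⁸)]^(1/4) = (4.83×10⁷)^(1/4) = 83.4 K.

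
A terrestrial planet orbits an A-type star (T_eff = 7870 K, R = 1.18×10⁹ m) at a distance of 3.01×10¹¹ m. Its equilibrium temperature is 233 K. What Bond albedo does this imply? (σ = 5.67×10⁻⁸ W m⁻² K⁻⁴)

A ≈ 0.80

L = 4πR_⋆²σT_⋆⁴ = 4π(1.18×10⁹)² × 5.67×10⁻⁸ × (7870)⁴ = 3.81×10²⁷ W.
S = L/(4πd²) = 3340 W m⁻².
From T_eq⁴ = S(1−A)/(4σ): 1−A = 4σT_eq⁴/S.
1−A = 4 × 5.67×10⁻⁸ × (233)⁴ / 3340 = 0.200.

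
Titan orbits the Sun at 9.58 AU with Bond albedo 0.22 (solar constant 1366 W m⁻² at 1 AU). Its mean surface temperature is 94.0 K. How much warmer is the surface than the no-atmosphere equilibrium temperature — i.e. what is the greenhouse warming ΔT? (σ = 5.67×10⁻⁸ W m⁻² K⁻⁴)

S = 1366/9.58² = 14.88 W m⁻².
T_eq = [S(1−A)/(4σ)]^(1/4) = [14.88×0.78/(4×5.67×10⁻⁸)]^(1/4) = 84.6 K.
ΔT = T_surf − T_eq = 94 − 84.6.

ΔT ≈ 9.4 K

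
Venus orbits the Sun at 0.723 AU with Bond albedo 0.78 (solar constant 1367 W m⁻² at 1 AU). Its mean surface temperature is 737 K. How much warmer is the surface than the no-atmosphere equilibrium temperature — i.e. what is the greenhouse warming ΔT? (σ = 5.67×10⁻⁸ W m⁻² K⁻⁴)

S = 1367/0.723² = 2615 W m⁻².
T_eq = [S(1−A)/(4σ)]^(1/4) = [2615×0.22/(4×5.67×10⁻⁸)]^(1/4) = 224.4 K.
ΔT = T_surf − T_eq = 737 − 224.4.

ΔT ≈ 512.6 K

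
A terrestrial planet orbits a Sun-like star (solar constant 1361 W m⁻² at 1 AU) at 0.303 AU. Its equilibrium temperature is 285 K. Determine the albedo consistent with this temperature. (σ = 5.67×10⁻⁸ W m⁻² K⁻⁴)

Flux at 0.303 AU: S = 1361/0.303² = 1.48×10⁴ W m⁻².
From T_eq⁴ = S(1−A)/(4σ): 1−A = 4σT_eq⁴/S.
1−A = 4 × 5.67×10⁻⁸ × (285)⁴ / 1.48×10⁴ = 0.101.

A ≈ 0.90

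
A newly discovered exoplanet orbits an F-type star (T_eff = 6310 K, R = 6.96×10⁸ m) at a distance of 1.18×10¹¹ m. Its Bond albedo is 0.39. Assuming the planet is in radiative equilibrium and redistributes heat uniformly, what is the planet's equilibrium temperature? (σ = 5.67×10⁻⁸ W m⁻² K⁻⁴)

T_eq ≈ 303 K

L = 4πR_⋆²σT_⋆⁴ = 4π(6.96×10⁸)² × 5.67×10⁻⁸ × (6310)⁴ = 5.47×10²⁶ W.
S = L/(4πd²) = 3130 W m⁻².
Energy balance: absorbed = emitted ⇒ πR²·S(1−A) = 4πR²·σT_eq⁴, so T_eq⁴ = S(1−A)/(4σ).
T_eq = [3130 × 0.61 / (4 × 5.67×10⁻⁸)]^(1/4) = (8.41×10⁹)^(1/4) = 303 K.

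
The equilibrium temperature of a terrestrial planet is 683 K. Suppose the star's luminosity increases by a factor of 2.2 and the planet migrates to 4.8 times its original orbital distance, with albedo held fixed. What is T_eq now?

T_eq ≈ 380 K

T_eq ∝ L^(1/4) · d^(−1/2).
T′ = 683 × 2.2^(1/4) / 4.8^(1/2) = 380 K.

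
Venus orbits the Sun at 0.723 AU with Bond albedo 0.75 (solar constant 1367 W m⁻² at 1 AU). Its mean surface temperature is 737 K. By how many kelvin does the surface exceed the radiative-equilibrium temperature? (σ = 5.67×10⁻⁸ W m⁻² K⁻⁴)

ΔT ≈ 505.3 K

S = 1367/0.723² = 2615 W m⁻².
T_eq = [S(1−A)/(4σ)]^(1/4) = [2615×0.25/(4×5.67×10⁻⁸)]^(1/4) = 231.7 K.
ΔT = T_surf − T_eq = 737 − 231.7.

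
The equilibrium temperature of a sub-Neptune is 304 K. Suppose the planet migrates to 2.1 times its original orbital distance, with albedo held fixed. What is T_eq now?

T_eq ∝ L^(1/4) · d^(−1/2).
T′ = 304 / 2.1^(1/2) = 210 K.

T_eq ≈ 210 K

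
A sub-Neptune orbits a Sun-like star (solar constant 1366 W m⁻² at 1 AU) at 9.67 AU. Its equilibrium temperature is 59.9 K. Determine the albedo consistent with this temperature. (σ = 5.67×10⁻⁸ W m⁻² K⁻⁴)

Flux at 9.67 AU: S = 1366/9.67² = 14.6 W m⁻².
From T_eq⁴ = S(1−A)/(4σ): 1−A = 4σT_eq⁴/S.
1−A = 4 × 5.67×10⁻⁸ × (59.9)⁴ / 14.6 = 0.200.

A ≈ 0.80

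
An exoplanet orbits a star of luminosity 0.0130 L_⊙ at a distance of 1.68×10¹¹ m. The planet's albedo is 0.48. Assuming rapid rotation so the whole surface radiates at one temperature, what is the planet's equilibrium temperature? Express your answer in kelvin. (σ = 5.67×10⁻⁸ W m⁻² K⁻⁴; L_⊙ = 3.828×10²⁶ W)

L = 0.0130 × 3.828×10²⁶ = 4.98×10²⁴ W.
Flux: S = L/(4πd²) = 4.98×10²⁴/(4π×(1.68×10¹¹)²) = 14.0 W m⁻².
Energy balance: absorbed = emitted ⇒ πR²·S(1−A) = 4πR²·σT_eq⁴, so T_eq⁴ = S(1−A)/(4σ).
T_eq = [14.0 × 0.52 / (4 × 5.67×10⁻⁸)]^(1/4) = (3.22×10⁷)^(1/4) = 75.3 K.

T_eq ≈ 75.3 K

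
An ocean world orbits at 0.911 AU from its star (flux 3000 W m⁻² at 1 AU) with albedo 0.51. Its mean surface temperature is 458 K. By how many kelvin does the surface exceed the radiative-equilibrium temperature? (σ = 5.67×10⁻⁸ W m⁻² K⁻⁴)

S = 3000/0.911² = 3615 W m⁻².
T_eq = [S(1−A)/(4σ)]^(1/4) = [3615×0.49/(4×5.67×10⁻⁸)]^(1/4) = 297.3 K.
ΔT = T_surf − T_eq = 458 − 297.3.

ΔT ≈ 160.7 K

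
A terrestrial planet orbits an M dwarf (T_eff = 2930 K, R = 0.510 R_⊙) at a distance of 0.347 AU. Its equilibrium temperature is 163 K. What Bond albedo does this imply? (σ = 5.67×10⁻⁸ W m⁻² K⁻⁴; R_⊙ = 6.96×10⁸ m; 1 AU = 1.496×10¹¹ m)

A ≈ 0.18

R_⋆ = 0.510 × 6.96×10⁸ = 3.55×10⁸ m.
d = 0.347 AU = 5.19×10¹⁰ m.
L = 4πR_⋆²σT_⋆⁴ = 4π(3.55×10⁸)² × 5.67×10⁻⁸ × (2930)⁴ = 6.62×10²⁴ W.
S = L/(4πd²) = 195 W m⁻².
From T_eq⁴ = S(1−A)/(4σ): 1−A = 4σT_eq⁴/S.
1−A = 4 × 5.67×10⁻⁸ × (163)⁴ / 195 = 0.819.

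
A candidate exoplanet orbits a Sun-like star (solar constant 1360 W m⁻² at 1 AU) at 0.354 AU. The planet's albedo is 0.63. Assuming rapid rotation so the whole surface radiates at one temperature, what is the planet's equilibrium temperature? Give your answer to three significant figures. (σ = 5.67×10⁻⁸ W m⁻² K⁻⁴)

Flux at 0.354 AU: S = 1360/0.354² = 1.09×10⁴ W m⁻².
Energy balance: absorbed = emitted ⇒ πR²·S(1−A) = 4πR²·σT_eq⁴, so T_eq⁴ = S(1−A)/(4σ).
T_eq = [1.09×10⁴ × 0.37 / (4 × 5.67×10⁻⁸)]^(1/4) = (1.77×10¹⁰)^(1/4) = 365 K.

T_eq ≈ 365 K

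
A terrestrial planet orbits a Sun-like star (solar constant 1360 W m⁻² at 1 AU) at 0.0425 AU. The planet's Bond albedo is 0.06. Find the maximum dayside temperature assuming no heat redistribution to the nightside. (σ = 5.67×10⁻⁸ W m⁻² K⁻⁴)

Flux at 0.0425 AU: S = 1360/0.0425² = 7.53×10⁵ W m⁻².
With no redistribution each surface element balances locally: S(1−A) = σT⁴.
T = [7.53×10⁵ × 0.94 / 5.67×10⁻⁸]^(1/4) = (1.25×10¹³)^(1/4) = 1880 K.

T_ss ≈ 1880 K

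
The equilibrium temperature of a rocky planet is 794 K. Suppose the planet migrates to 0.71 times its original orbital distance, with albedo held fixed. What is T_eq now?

T_eq ≈ 942 K

T_eq ∝ L^(1/4) · d^(−1/2).
T′ = 794 / 0.71^(1/2) = 942 K.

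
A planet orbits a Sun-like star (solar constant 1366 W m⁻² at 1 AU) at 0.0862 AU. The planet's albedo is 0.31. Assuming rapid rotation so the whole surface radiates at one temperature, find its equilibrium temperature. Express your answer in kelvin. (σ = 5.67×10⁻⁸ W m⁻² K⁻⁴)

Flux at 0.0862 AU: S = 1366/0.0862² = 1.84×10⁵ W m⁻².
Energy balance: absorbed = emitted ⇒ πR²·S(1−A) = 4πR²·σT_eq⁴, so T_eq⁴ = S(1−A)/(4σ).
T_eq = [1.84×10⁵ × 0.69 / (4 × 5.67×10⁻⁸)]^(1/4) = (5.59×10¹¹)^(1/4) = 865 K.

T_eq ≈ 865 K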